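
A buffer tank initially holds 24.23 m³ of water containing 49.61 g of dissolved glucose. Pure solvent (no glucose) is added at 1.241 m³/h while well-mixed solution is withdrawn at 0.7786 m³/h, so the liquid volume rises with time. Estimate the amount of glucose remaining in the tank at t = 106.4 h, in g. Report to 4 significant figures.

7.670 g

Let m(t) be the amount of glucose. Volume: V(t) = V₀ + (Q_in − Q_out) t = 24.23 + 0.462400 t; V(106.4) = 73.4294 m³.
Species balance (pure solvent in): dm/dt = −Q_out · m/V(t).
Separate: dm/m = −Q_out dt/V(t) ⇒ ln(m/m₀) = −(Q_out/(Q_in−Q_out)) ln(V/V₀).
m = m₀ (V₀/V)^(Q_out/(Q_in−Q_out)) = 49.61 × (24.23/73.4294)^(1.68382) = 7.66974 g.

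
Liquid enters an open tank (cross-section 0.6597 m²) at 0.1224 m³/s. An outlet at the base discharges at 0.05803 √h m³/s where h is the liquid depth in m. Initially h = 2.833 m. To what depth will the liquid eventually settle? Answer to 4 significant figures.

Level balance: A dh/dt = 0.1224 − 0.05803 √h. Setting dh/dt = 0:
Q_in = 0.05803 √h_ss ⇒ √h_ss = 0.1224/0.05803 = 2.10925.
h_ss = 2.10925² = 4.44895 m. (Since h₀ = 2.833 m < h_ss, the level will rise toward this value.)

4.449 m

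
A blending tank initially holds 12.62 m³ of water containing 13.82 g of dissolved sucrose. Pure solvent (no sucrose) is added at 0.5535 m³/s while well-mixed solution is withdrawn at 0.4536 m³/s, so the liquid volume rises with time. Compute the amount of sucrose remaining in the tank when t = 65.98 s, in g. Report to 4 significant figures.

Total volume: dV/dt = Q_in − Q_out = 0.0999000 m³/s, so V(t) = 12.62 + 0.0999000 t and V(65.98) = 19.2114 m³.
Species balance (pure solvent in): dm/dt = −Q_out · m/V(t).
dm/m = −Q_out dt/(V₀ + 0.0999000 t); integrating gives ln(m/m₀) = −(Q_out/(Q_in−Q_out)) ln(V/V₀).
m = m₀ (V₀/V)^(Q_out/(Q_in−Q_out)) = 13.82 × (12.62/19.2114)^(4.54054) = 2.05050 g.

2.051 g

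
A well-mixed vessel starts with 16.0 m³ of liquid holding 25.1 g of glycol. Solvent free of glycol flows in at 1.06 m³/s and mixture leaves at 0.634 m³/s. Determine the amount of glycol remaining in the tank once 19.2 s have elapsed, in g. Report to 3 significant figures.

13.6 g

Let m(t) be the amount of glycol. Volume: V(t) = V₀ + (Q_in − Q_out) t = 16.0 + 0.42600 t; V(19.2) = 24.179 m³.
No glycol enters, so dm/dt = −Q_out · (m/V).
Separate: dm/m = −Q_out dt/V(t) ⇒ ln(m/m₀) = −(Q_out/(Q_in−Q_out)) ln(V/V₀).
m = m₀ (V₀/V)^(Q_out/(Q_in−Q_out)) = 25.1 × (16.0/24.179)^(1.4883) = 13.577 g.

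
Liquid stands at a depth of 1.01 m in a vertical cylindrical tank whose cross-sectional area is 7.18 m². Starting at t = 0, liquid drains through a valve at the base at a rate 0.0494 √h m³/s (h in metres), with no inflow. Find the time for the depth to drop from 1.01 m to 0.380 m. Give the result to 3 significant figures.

113 s

With no inflow, A dh/dt = −0.0494 √h.
This is separable: 2 d(√h)/dt = −0.0494/A, so √h = √h₀ − (0.0494/(2A)) t.
t = 2A(√h₀ − √h)/0.0494 = 2·7.18·(√1.01 − √0.380)/0.0494
  = 14.360 × (1.0050 − 0.61644) / 0.0494 = 112.95 s.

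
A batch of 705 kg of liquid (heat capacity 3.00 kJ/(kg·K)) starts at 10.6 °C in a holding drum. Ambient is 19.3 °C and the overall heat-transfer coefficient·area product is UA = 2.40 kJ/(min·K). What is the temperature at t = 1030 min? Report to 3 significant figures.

Energy balance: M c_p dT/dt = −UA(T − T_amb).
dT/dt = (T_ss − T)/τ with T_ss = T_amb = 19.300 °C, τ = M c_p/UA = 705·3.00/2.40 = 881.25 min.
Solution: T(t) = T_ss + (T₀ − T_ss) e^(−t/τ).
T(1030) = 19.300 + (-8.7000)·0.31074 = 16.597 °C.

16.6 °C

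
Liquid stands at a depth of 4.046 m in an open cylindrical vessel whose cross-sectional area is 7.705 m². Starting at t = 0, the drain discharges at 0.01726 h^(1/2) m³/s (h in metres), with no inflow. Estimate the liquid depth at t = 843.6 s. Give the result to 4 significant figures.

A dh/dt = −Q_out = −0.01726 √h.
∫ h^(−1/2) dh = −(0.01726/A) ∫ dt, giving 2√h = 2√h₀ − (0.01726/A) t.
√h = √4.046 − 0.01726·843.6/(2·7.705) = 2.01147 − 0.944876 = 1.06659.
h = 1.06659² = 1.13762 m.

1.138 m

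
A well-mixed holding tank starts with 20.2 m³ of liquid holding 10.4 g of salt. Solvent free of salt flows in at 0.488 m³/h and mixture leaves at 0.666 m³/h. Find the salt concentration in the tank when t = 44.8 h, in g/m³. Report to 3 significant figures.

0.130 g/m³

Total volume: dV/dt = Q_in − Q_out = -0.17800 m³/h, so V(t) = 20.2 − 0.17800 t and V(44.8) = 12.226 m³.
Species balance (pure solvent in): dm/dt = −Q_out · m/V(t).
Separate: dm/m = −Q_out dt/V(t) ⇒ ln(m/m₀) = −(Q_out/(Q_in−Q_out)) ln(V/V₀).
m = m₀ (V₀/V)^(Q_out/(Q_in−Q_out)) = 10.4 × (20.2/12.226)^(-3.7416) = 1.5888 g.
C = m/V = 1.5888/12.226 = 0.12996 g/m³.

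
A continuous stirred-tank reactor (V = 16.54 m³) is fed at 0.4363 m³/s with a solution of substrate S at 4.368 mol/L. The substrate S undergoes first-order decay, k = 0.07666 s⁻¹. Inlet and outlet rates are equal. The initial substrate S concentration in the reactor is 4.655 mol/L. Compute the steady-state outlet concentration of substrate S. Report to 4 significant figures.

V dC/dt = Q(C_in − C) − k V C.
At steady state: 0 = Q C_in − (Q + kV) C_ss, so C_ss = Q C_in/(Q + kV).
C_ss = 0.4363·4.368/(0.4363 + 0.07666·16.54) = 1.90576/1.70426 = 1.11823 mol/L.

1.118 mol/L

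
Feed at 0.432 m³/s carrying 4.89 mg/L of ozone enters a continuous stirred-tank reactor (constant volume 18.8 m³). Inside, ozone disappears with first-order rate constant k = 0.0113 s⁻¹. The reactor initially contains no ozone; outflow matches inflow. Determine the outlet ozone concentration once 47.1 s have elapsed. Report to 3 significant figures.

Accumulation = in − out − consumed: V dC/dt = Q C_in − Q C − k V C.
This is linear with rate a = Q/V + k = 0.034279 s⁻¹.
C_ss = Q C_in/(Q + kV) = 3.2780 mg/L; C(t) = C_ss + (C₀ − C_ss) e^(−a t).
C(47.1) = 3.2780 + (-3.2780)·e^(−0.034279·47.1) = 3.2780 + (-3.2780)·0.19898 = 2.6257 mg/L.

2.63 mg/L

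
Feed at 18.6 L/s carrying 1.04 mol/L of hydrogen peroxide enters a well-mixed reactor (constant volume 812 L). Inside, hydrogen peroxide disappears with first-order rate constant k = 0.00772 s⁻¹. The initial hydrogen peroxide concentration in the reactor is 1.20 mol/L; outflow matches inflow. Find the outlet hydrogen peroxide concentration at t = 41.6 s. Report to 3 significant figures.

0.896 mol/L

V dC/dt = Q(C_in − C) − k V C.
dC/dt = (Q/V) C_in − (Q/V + k) C; effective rate a = Q/V + k = 0.022906 + 0.00772 = 0.030626 s⁻¹.
C_ss = Q C_in/(Q + kV) = 0.77785 mol/L; C(t) = C_ss + (C₀ − C_ss) e^(−a t).
C(41.6) = 0.77785 + (0.42215)·e^(−0.030626·41.6) = 0.77785 + (0.42215)·0.27969 = 0.89592 mol/L.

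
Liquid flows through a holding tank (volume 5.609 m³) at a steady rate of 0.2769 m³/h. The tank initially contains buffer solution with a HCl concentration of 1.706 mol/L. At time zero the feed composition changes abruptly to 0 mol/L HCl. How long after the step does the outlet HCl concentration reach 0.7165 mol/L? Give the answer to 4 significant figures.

Transient balance on the dissolved component: V dC/dt = Q(C_in − C), so τ = V/Q = 20.2564 h.
C(t) = C_in + (C₀ − C_in) e^(−t/τ). Set C = 0.7165 and solve for t:
e^(−t/τ) = (C − C_in)/(C₀ − C_in) = (0.7165 − 0)/(1.706 − 0) = 0.419988
t = −τ ln(…) = 20.2564 × 0.867528 = 17.5730 h.

17.57 h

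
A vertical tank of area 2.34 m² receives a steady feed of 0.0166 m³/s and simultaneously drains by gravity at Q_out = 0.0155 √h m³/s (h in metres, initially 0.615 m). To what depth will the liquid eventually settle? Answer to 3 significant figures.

1.15 m

A dh/dt = Q_in − 0.0155 √h. Steady state requires inflow = outflow:
Q_in = 0.0155 √h_ss ⇒ √h_ss = 0.0166/0.0155 = 1.0710.
h_ss = 1.0710² = 1.1470 m. (Since h₀ = 0.615 m < h_ss, the level will rise toward this value.)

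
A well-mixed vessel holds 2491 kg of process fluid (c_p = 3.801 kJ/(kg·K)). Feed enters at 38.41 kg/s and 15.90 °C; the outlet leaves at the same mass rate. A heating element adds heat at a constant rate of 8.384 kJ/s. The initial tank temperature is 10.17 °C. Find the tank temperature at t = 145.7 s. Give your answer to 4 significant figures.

M c_p dT/dt = ṁ c_p (T_in − T) + Q̇.
τ = M/ṁ = 64.8529 s; T_ss = T_in + Q̇/(ṁ c_p) = 15.90 + 8.384/(38.41·3.801) = 15.9574 °C.
T approaches T_ss exponentially: T(t) = T_ss + (T₀ − T_ss) e^(−t/τ).
T(145.7) = 15.9574 + (-5.78743)·e^(−145.7/64.8529) = 15.9574 + (-5.78743)·0.105756 = 15.3454 °C.

15.35 °C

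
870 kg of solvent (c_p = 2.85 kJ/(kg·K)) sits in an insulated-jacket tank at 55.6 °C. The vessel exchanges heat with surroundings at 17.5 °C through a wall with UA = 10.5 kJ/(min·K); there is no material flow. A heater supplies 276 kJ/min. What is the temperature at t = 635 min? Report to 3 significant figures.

Lumped-capacitance energy balance: M c_p dT/dt = UA(T_amb − T) + Q̇.
dT/dt = (T_ss − T)/τ with T_ss = T_amb + Q̇/UA = 17.5 + 276/10.5 = 43.786 °C, τ = M c_p/UA = 870·2.85/10.5 = 236.14 min.
Integrating: T(t) = T_ss + (T₀ − T_ss) e^(−t/τ).
T(635) = 43.786 + (11.814)·0.067945 = 44.588 °C.

44.6 °C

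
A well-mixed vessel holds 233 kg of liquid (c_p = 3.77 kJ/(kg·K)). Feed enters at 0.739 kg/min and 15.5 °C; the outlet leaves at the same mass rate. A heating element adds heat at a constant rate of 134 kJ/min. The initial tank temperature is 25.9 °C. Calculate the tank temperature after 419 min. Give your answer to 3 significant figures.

53.6 °C

Heat balance on the well-mixed liquid: M c_p dT/dt = ṁ c_p (T_in − T) + 134.
Rearrange: dT/dt = (T_ss − T)/τ with τ = M/ṁ = 315.29 min and T_ss = T_in + Q̇/(ṁ c_p) = 63.597 °C.
Solution: T(t) = T_ss + (T₀ − T_ss) e^(−t/τ).
T(419) = 63.597 + (-37.697)·e^(−419/315.29) = 63.597 + (-37.697)·0.26476 = 53.616 °C.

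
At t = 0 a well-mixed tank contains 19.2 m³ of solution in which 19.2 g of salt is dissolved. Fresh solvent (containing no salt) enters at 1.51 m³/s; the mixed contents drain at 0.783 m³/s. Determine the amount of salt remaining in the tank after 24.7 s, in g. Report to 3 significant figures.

9.43 g

Total volume: dV/dt = Q_in − Q_out = 0.72700 m³/s, so V(t) = 19.2 + 0.72700 t and V(24.7) = 37.157 m³.
Solute balance: dm/dt = 0 − Q_out C = −Q_out m/V(t).
dm/m = −Q_out dt/(V₀ + 0.72700 t); integrating gives ln(m/m₀) = −(Q_out/(Q_in−Q_out)) ln(V/V₀).
m = m₀ (V₀/V)^(Q_out/(Q_in−Q_out)) = 19.2 × (19.2/37.157)^(1.0770) = 9.4292 g.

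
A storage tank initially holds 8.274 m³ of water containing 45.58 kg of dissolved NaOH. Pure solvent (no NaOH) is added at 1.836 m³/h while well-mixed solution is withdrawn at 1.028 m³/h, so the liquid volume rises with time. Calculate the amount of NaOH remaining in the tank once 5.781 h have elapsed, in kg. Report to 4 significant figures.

25.79 kg

Total volume: dV/dt = Q_in − Q_out = 0.808000 m³/h, so V(t) = 8.274 + 0.808000 t and V(5.781) = 12.9450 m³.
Species balance (pure solvent in): dm/dt = −Q_out · m/V(t).
Separate: dm/m = −Q_out dt/V(t) ⇒ ln(m/m₀) = −(Q_out/(Q_in−Q_out)) ln(V/V₀).
m = m₀ (V₀/V)^(Q_out/(Q_in−Q_out)) = 45.58 × (8.274/12.9450)^(1.27228) = 25.7904 kg.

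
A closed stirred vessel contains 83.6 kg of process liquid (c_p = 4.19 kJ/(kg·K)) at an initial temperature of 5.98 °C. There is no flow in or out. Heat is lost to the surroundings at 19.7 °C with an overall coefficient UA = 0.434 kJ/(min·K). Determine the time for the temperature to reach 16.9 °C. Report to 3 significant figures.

Lumped-capacitance energy balance: M c_p dT/dt = UA(T_amb − T).
τ = M c_p/UA = 807.11 min; T_ss = T_amb = 19.700 °C.
T(t) = T_ss + (T₀ − T_ss)e^(−t/τ); set T = 16.9:
t = −τ ln[(T − T_ss)/(T₀ − T_ss)] = −807.11 · ln(0.20408) = 1282.7 min.

1280 min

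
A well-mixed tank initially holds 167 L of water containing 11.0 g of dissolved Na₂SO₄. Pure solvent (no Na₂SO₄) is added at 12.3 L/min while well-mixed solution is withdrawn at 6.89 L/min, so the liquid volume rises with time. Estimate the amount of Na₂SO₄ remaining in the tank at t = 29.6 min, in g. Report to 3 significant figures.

4.67 g

Total volume: dV/dt = Q_in − Q_out = 5.4100 L/min, so V(t) = 167 + 5.4100 t and V(29.6) = 327.14 L.
Solute balance: dm/dt = 0 − Q_out C = −Q_out m/V(t).
Separate: dm/m = −Q_out dt/V(t) ⇒ ln(m/m₀) = −(Q_out/(Q_in−Q_out)) ln(V/V₀).
m = m₀ (V₀/V)^(Q_out/(Q_in−Q_out)) = 11.0 × (167/327.14)^(1.2736) = 4.6719 g.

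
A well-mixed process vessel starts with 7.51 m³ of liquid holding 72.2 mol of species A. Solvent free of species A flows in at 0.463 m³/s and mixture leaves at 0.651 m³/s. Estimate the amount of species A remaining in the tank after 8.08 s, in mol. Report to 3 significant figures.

Total volume: dV/dt = Q_in − Q_out = -0.18800 m³/s, so V(t) = 7.51 − 0.18800 t and V(8.08) = 5.9910 m³.
Solute balance: dm/dt = 0 − Q_out C = −Q_out m/V(t).
dm/m = −Q_out dt/(V₀ − 0.18800 t); integrating gives ln(m/m₀) = −(Q_out/(Q_in−Q_out)) ln(V/V₀).
m = m₀ (V₀/V)^(Q_out/(Q_in−Q_out)) = 72.2 × (7.51/5.9910)^(-3.4628) = 33.013 mol.

33.0 mol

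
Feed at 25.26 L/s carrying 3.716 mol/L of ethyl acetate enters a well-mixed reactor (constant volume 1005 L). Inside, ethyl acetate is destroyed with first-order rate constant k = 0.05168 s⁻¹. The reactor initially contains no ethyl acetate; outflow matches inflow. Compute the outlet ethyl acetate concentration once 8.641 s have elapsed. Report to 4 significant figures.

V dC/dt = Q(C_in − C) − k V C.
This is linear with rate a = Q/V + k = 0.0768143 s⁻¹.
C_ss = Q C_in/(Q + kV) = 1.21591 mol/L; C(t) = C_ss + (C₀ − C_ss) e^(−a t).
C(8.641) = 1.21591 + (-1.21591)·e^(−0.0768143·8.641) = 1.21591 + (-1.21591)·0.514915 = 0.589818 mol/L.

0.5898 mol/L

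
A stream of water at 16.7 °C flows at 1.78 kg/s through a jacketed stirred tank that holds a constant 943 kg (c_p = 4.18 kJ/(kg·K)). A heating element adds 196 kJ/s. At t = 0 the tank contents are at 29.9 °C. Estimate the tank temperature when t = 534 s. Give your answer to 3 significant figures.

Heat balance on the well-mixed liquid: M c_p dT/dt = ṁ c_p (T_in − T) + 196.
Rearrange: dT/dt = (T_ss − T)/τ with τ = M/ṁ = 529.78 s and T_ss = T_in + Q̇/(ṁ c_p) = 43.043 °C.
Solution: T(t) = T_ss + (T₀ − T_ss) e^(−t/τ).
T(534) = 43.043 + (-13.143)·e^(−534/529.78) = 43.043 + (-13.143)·0.36496 = 38.246 °C.

38.2 °C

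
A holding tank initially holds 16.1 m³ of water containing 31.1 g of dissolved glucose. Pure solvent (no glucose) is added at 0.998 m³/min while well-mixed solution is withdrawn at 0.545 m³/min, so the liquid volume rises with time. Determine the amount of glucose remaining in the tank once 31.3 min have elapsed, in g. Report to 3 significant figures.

14.5 g

Total volume: dV/dt = Q_in − Q_out = 0.45300 m³/min, so V(t) = 16.1 + 0.45300 t and V(31.3) = 30.279 m³.
Species balance (pure solvent in): dm/dt = −Q_out · m/V(t).
dm/m = −Q_out dt/(V₀ + 0.45300 t); integrating gives ln(m/m₀) = −(Q_out/(Q_in−Q_out)) ln(V/V₀).
m = m₀ (V₀/V)^(Q_out/(Q_in−Q_out)) = 31.1 × (16.1/30.279)^(1.2031) = 14.546 g.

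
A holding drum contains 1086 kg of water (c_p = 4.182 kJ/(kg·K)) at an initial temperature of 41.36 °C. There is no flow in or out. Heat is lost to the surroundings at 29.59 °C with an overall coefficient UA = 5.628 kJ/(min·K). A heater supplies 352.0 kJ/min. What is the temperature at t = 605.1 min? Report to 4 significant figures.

Lumped-capacitance energy balance: M c_p dT/dt = UA(T_amb − T) + Q̇.
dT/dt = (T_ss − T)/τ with T_ss = T_amb + Q̇/UA = 29.59 + 352.0/5.628 = 92.1344 °C, τ = M c_p/UA = 1086·4.182/5.628 = 806.974 min.
This is linear first-order; T(t) = T_ss + (T₀ − T_ss) e^(−t/τ).
T(605.1) = 92.1344 + (-50.7744)·0.472443 = 68.1464 °C.

68.15 °C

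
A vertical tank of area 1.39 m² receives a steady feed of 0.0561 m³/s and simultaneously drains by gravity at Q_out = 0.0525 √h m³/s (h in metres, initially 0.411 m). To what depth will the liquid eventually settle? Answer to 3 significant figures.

1.14 m

Volume balance on the tank: A dh/dt = Q_in − 0.0525 √h. At steady state dh/dt = 0:
Q_in = 0.0525 √h_ss ⇒ √h_ss = 0.0561/0.0525 = 1.0686.
h_ss = 1.0686² = 1.1418 m. (Since h₀ = 0.411 m < h_ss, the level will rise toward this value.)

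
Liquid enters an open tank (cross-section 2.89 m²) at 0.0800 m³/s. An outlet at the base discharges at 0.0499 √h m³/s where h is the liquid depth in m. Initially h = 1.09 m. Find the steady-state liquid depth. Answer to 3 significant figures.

2.57 m

A dh/dt = Q_in − 0.0499 √h. Steady state requires inflow = outflow:
Q_in = 0.0499 √h_ss ⇒ √h_ss = 0.0800/0.0499 = 1.6032.
h_ss = 1.6032² = 2.5703 m. (Since h₀ = 1.09 m < h_ss, the level will rise toward this value.)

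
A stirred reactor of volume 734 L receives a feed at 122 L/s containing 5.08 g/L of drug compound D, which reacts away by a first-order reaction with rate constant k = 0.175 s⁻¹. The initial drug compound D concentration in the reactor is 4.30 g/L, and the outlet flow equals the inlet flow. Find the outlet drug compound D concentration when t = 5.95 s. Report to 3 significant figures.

Species balance: V dC/dt = Q C_in − Q C − k V C.
This is linear with rate a = Q/V + k = 0.34121 s⁻¹.
C_ss = Q C_in/(Q + kV) = 2.4746 g/L; C(t) = C_ss + (C₀ − C_ss) e^(−a t).
C(5.95) = 2.4746 + (1.8254)·e^(−0.34121·5.95) = 2.4746 + (1.8254)·0.13131 = 2.7143 g/L.

2.71 g/L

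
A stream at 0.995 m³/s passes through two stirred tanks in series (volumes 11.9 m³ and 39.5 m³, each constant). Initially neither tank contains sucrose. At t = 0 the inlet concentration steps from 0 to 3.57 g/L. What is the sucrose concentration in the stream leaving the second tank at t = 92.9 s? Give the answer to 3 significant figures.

Species balance on tank i: dCᵢ/dt = (Cᵢ₋₁ − Cᵢ)/τᵢ with τᵢ = Vᵢ/Q.
τ₁ = 11.9/0.995 = 11.960 s; τ₂ = 39.5/0.995 = 39.698 s.
Solving the cascade with C₁(0)=C₂(0)=0 gives C₂(t) = C_in[1 − (τ₁ e^(−t/τ₁) − τ₂ e^(−t/τ₂))/(τ₁ − τ₂)].
At t = 92.9: e^(−t/τ₁) = 0.00042319, e^(−t/τ₂) = 0.096314.
C₂ = 3.57·[1 − (11.960·0.00042319 − 39.698·0.096314)/(-27.739)] = 3.57·0.86234 = 3.0786 g/L.

3.08 g/L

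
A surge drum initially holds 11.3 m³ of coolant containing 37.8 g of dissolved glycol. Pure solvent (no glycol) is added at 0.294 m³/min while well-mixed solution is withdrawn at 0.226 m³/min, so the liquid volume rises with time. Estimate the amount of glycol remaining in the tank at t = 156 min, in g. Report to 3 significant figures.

4.19 g

Total volume: dV/dt = Q_in − Q_out = 0.068000 m³/min, so V(t) = 11.3 + 0.068000 t and V(156) = 21.908 m³.
Solute balance: dm/dt = 0 − Q_out C = −Q_out m/V(t).
dm/m = −Q_out dt/(V₀ + 0.068000 t); integrating gives ln(m/m₀) = −(Q_out/(Q_in−Q_out)) ln(V/V₀).
m = m₀ (V₀/V)^(Q_out/(Q_in−Q_out)) = 37.8 × (11.3/21.908)^(3.3235) = 4.1869 g.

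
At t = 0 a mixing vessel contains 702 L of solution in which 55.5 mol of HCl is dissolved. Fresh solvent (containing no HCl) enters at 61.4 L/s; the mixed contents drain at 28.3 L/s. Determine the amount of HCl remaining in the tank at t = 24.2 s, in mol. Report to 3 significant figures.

Let m(t) be the amount of HCl. Volume: V(t) = V₀ + (Q_in − Q_out) t = 702 + 33.100 t; V(24.2) = 1503.0 L.
Species balance (pure solvent in): dm/dt = −Q_out · m/V(t).
dm/m = −Q_out dt/(V₀ + 33.100 t); integrating gives ln(m/m₀) = −(Q_out/(Q_in−Q_out)) ln(V/V₀).
m = m₀ (V₀/V)^(Q_out/(Q_in−Q_out)) = 55.5 × (702/1503.0)^(0.85498) = 28.948 mol.

28.9 mol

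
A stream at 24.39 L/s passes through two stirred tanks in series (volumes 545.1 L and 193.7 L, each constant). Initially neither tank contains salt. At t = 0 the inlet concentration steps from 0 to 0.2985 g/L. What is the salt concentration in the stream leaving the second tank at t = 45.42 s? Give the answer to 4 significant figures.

0.2384 g/L

Species balance on tank i: dCᵢ/dt = (Cᵢ₋₁ − Cᵢ)/τᵢ with τᵢ = Vᵢ/Q.
τ₁ = 545.1/24.39 = 22.3493 s; τ₂ = 193.7/24.39 = 7.94178 s.
Solving the cascade with C₁(0)=C₂(0)=0 gives C₂(t) = C_in[1 − (τ₁ e^(−t/τ₁) − τ₂ e^(−t/τ₂))/(τ₁ − τ₂)].
At t = 45.42: e^(−t/τ₁) = 0.131037, e^(−t/τ₂) = 0.00328259.
C₂ = 0.2985·[1 − (22.3493·0.131037 − 7.94178·0.00328259)/(14.4075)] = 0.2985·0.798542 = 0.238365 g/L.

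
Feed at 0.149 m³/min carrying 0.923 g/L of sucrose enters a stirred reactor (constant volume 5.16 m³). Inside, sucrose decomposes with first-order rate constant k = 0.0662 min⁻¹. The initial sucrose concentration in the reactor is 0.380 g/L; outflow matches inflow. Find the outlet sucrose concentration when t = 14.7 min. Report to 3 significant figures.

Species balance: V dC/dt = Q C_in − Q C − k V C.
This is linear with rate a = Q/V + k = 0.095076 min⁻¹.
C_ss = Q C_in/(Q + kV) = 0.28033 g/L; C(t) = C_ss + (C₀ − C_ss) e^(−a t).
C(14.7) = 0.28033 + (0.099671)·e^(−0.095076·14.7) = 0.28033 + (0.099671)·0.24719 = 0.30497 g/L.

0.305 g/L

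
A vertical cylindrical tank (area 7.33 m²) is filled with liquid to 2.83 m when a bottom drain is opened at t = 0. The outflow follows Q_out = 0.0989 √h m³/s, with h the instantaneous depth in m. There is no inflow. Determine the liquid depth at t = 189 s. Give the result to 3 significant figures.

A dh/dt = −Q_out = −0.0989 √h.
This is separable: 2 d(√h)/dt = −0.0989/A, so √h = √h₀ − (0.0989/(2A)) t.
√h = √2.83 − 0.0989·189/(2·7.33) = 1.6823 − 1.2750 = 0.40722.
h = 0.40722² = 0.16583 m.

0.166 m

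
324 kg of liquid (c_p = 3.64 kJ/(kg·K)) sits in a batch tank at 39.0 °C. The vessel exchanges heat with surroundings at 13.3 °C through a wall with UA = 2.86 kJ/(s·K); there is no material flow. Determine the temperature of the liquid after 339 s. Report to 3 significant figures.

Lumped-capacitance energy balance: M c_p dT/dt = UA(T_amb − T).
dT/dt = (T_ss − T)/τ with T_ss = T_amb = 13.300 °C, τ = M c_p/UA = 324·3.64/2.86 = 412.36 s.
T approaches T_ss exponentially: T(t) = T_ss + (T₀ − T_ss) e^(−t/τ).
T(339) = 13.300 + (25.700)·0.43951 = 24.595 °C.

24.6 °C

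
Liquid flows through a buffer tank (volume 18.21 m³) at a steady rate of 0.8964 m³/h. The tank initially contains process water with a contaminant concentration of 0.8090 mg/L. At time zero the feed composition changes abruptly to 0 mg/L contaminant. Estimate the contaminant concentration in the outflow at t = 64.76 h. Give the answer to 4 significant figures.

Species balance on the tank: V dC/dt = Q(C_in − C).
Time constant τ = V/Q = 18.21/0.8964 = 20.3146 h.
Solution: C(t) = C_in + (C₀ − C_in) e^(−t/τ).
C(64.76) = 0 + (0.8090 − 0)·e^(−64.76/20.3146) = 0 + (0.809000)·0.0412602 = 0.0333795 mg/L.

0.03338 mg/L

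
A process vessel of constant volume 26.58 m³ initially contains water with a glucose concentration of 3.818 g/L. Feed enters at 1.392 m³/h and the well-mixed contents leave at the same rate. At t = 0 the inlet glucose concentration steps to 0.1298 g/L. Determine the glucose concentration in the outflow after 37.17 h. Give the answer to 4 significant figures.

Transient balance on the dissolved component: V dC/dt = Q(C_in − C).
So dC/dt = (C_in − C)/τ with τ = V/Q = 26.58/1.392 = 19.0948 h.
C approaches C_in exponentially: C(t) = C_in + (C₀ − C_in) e^(−t/τ).
C(37.17) = 0.1298 + (3.818 − 0.1298)·e^(−37.17/19.0948) = 0.1298 + (3.68820)·0.142759 = 0.656322 g/L.

0.6563 g/L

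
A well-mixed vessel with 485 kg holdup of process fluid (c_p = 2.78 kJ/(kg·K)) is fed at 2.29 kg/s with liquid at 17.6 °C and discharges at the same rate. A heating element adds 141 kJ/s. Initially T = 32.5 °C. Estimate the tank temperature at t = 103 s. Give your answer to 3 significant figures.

35.3 °C

Energy balance: M c_p dT/dt = ṁ c_p (T_in − T) + 141.
Rearrange: dT/dt = (T_ss − T)/τ with τ = M/ṁ = 211.79 s and T_ss = T_in + Q̇/(ṁ c_p) = 39.748 °C.
T approaches T_ss exponentially: T(t) = T_ss + (T₀ − T_ss) e^(−t/τ).
T(103) = 39.748 + (-7.2482)·e^(−103/211.79) = 39.748 + (-7.2482)·0.61488 = 35.291 °C.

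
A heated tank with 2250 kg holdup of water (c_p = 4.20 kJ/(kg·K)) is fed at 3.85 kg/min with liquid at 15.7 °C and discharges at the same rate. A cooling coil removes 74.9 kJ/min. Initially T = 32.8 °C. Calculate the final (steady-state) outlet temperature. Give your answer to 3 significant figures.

11.1 °C

First-law balance (no shaft work): M c_p dT/dt = ṁ c_p (T_in − T) − 74.9.
At steady state dT/dt = 0 ⇒ T_ss = T_in − Q̇/(ṁ c_p) = 15.7 − 74.9/(3.85·4.20) = 11.068 °C.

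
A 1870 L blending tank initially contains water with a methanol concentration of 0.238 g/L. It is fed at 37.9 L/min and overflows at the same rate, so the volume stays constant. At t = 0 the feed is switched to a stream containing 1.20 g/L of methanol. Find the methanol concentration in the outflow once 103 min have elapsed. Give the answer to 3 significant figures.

1.08 g/L

Mass balance on the solute (V constant): V dC/dt = Q(C_in − C).
So dC/dt = (C_in − C)/τ with τ = V/Q = 1870/37.9 = 49.340 min.
Integrating: C(t) = C_in + (C₀ − C_in) e^(−t/τ).
C(103) = 1.20 + (0.238 − 1.20)·e^(−103/49.340) = 1.20 + (-0.96200)·0.12399 = 1.0807 g/L.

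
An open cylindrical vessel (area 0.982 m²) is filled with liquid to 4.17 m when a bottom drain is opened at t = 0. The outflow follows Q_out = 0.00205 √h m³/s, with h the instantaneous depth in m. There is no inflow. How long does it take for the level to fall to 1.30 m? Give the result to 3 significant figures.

864 s

A dh/dt = −Q_out = −0.00205 √h.
Separate and integrate: 2(√h − √h₀) = −(0.00205/A) t.
t = 2A(√h₀ − √h)/0.00205 = 2·0.982·(√4.17 − √1.30)/0.00205
  = 1.9640 × (2.0421 − 1.1402) / 0.00205 = 864.05 s.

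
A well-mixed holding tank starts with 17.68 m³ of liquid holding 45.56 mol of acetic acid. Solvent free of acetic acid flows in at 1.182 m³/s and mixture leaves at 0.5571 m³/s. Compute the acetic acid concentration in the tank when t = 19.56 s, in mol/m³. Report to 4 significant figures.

0.9537 mol/m³

Let m(t) be the amount of acetic acid. Volume: V(t) = V₀ + (Q_in − Q_out) t = 17.68 + 0.624900 t; V(19.56) = 29.9030 m³.
Solute balance: dm/dt = 0 − Q_out C = −Q_out m/V(t).
Separate: dm/m = −Q_out dt/V(t) ⇒ ln(m/m₀) = −(Q_out/(Q_in−Q_out)) ln(V/V₀).
m = m₀ (V₀/V)^(Q_out/(Q_in−Q_out)) = 45.56 × (17.68/29.9030)^(0.891503) = 28.5176 mol.
C = m/V = 28.5176/29.9030 = 0.953669 mol/m³.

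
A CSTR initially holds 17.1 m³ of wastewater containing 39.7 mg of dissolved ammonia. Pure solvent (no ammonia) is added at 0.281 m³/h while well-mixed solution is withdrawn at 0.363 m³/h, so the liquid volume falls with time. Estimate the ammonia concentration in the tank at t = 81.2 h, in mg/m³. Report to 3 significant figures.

0.428 mg/m³

Let m(t) be the amount of ammonia. Volume: V(t) = V₀ + (Q_in − Q_out) t = 17.1 − 0.082000 t; V(81.2) = 10.442 m³.
Solute balance: dm/dt = 0 − Q_out C = −Q_out m/V(t).
Separate: dm/m = −Q_out dt/V(t) ⇒ ln(m/m₀) = −(Q_out/(Q_in−Q_out)) ln(V/V₀).
m = m₀ (V₀/V)^(Q_out/(Q_in−Q_out)) = 39.7 × (17.1/10.442)^(-4.4268) = 4.4713 mg.
C = m/V = 4.4713/10.442 = 0.42822 mg/m³.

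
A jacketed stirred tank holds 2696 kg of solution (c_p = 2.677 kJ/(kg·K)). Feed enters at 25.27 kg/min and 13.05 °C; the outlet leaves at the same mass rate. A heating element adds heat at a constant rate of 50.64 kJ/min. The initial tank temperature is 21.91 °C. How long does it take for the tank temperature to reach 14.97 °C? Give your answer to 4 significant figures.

M c_p dT/dt = ṁ c_p (T_in − T) + Q̇.
τ = M/ṁ = 106.688 min; T_ss = T_in + Q̇/(ṁ c_p) = 13.7986 °C.
T(t) = T_ss + (T₀ − T_ss) e^(−t/τ). Set T = 14.97:
e^(−t/τ) = (14.97 − 13.7986)/(21.91 − 13.7986) = 0.144416
t = −106.688 · ln(0.144416) = 206.447 min.

206.4 min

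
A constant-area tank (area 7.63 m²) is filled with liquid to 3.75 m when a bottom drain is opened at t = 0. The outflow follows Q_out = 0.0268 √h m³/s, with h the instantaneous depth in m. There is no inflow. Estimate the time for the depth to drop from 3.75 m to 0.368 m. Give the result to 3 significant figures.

757 s

A dh/dt = −Q_out = −0.0268 √h.
∫ h^(−1/2) dh = −(0.0268/A) ∫ dt, giving 2√h = 2√h₀ − (0.0268/A) t.
t = 2A(√h₀ − √h)/0.0268 = 2·7.63·(√3.75 − √0.368)/0.0268
  = 15.260 × (1.9365 − 0.60663) / 0.0268 = 757.23 s.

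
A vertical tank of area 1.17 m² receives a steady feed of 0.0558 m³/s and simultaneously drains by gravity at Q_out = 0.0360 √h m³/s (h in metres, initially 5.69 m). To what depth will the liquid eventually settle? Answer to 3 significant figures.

2.40 m

A dh/dt = Q_in − 0.0360 √h. Steady state requires inflow = outflow:
Q_in = 0.0360 √h_ss ⇒ √h_ss = 0.0558/0.0360 = 1.5500.
h_ss = 1.5500² = 2.4025 m. (Since h₀ = 5.69 m > h_ss, the level will fall toward this value.)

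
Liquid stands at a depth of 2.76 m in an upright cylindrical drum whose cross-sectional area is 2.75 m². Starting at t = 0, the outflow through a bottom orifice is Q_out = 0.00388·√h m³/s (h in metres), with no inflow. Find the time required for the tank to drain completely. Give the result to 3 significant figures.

A dh/dt = −Q_out = −0.00388 √h.
Separate and integrate: 2(√h − √h₀) = −(0.00388/A) t.
Set h = 0: 2√h₀ = (0.00388/A) t_empty ⇒ t_empty = 2A√h₀/0.00388.
t_empty = 2·2.75·√2.76/0.00388 = 5.5000·1.6613/0.00388 = 2355.0 s.

2350 s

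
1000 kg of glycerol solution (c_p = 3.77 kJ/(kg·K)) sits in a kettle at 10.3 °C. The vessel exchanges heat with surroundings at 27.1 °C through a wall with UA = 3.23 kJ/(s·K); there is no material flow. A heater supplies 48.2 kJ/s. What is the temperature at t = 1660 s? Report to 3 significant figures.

34.4 °C

M c_p dT/dt = −UA(T − T_amb) + Q̇.
dT/dt = (T_ss − T)/τ with T_ss = T_amb + Q̇/UA = 27.1 + 48.2/3.23 = 42.023 °C, τ = M c_p/UA = 1000·3.77/3.23 = 1167.2 s.
Integrating: T(t) = T_ss + (T₀ − T_ss) e^(−t/τ).
T(1660) = 42.023 + (-31.723)·0.24118 = 34.372 °C.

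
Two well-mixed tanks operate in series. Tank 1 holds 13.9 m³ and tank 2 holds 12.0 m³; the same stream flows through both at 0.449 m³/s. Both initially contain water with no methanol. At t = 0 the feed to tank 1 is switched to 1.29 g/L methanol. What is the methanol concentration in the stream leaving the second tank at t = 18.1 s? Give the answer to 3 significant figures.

Time constants: τᵢ = Vᵢ/Q for each well-mixed tank.
τ₁ = 13.9/0.449 = 30.958 s; τ₂ = 12.0/0.449 = 26.726 s.
Tank 1: C₁ = C_in(1 − e^(−t/τ₁)). Tank 2 (τ₁ ≠ τ₂): C₂ = C_in[1 − (τ₁ e^(−t/τ₁) − τ₂ e^(−t/τ₂))/(τ₁ − τ₂)].
At t = 18.1: e^(−t/τ₁) = 0.55729, e^(−t/τ₂) = 0.50802.
C₂ = 1.29·[1 − (30.958·0.55729 − 26.726·0.50802)/(4.2316)] = 1.29·0.13151 = 0.16964 g/L.

0.170 g/L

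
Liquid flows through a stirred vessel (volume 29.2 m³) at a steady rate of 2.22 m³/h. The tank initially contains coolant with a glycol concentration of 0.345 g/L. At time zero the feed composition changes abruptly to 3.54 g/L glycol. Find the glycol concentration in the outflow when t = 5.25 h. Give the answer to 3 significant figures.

Unsteady species balance (constant V, well mixed): V dC/dt = Q(C_in − C).
Time constant τ = V/Q = 29.2/2.22 = 13.153 h.
This is linear first-order; C(t) = C_in + (C₀ − C_in) e^(−t/τ).
C(5.25) = 3.54 + (0.345 − 3.54)·e^(−5.25/13.153) = 3.54 + (-3.1950)·0.67089 = 1.3965 g/L.

1.40 g/L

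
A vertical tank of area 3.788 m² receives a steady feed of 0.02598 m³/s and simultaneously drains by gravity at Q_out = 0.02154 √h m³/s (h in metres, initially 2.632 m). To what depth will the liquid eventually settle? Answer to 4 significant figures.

Level balance: A dh/dt = 0.02598 − 0.02154 √h. Setting dh/dt = 0:
Q_in = 0.02154 √h_ss ⇒ √h_ss = 0.02598/0.02154 = 1.20613.
h_ss = 1.20613² = 1.45475 m. (Since h₀ = 2.632 m > h_ss, the level will fall toward this value.)

1.455 m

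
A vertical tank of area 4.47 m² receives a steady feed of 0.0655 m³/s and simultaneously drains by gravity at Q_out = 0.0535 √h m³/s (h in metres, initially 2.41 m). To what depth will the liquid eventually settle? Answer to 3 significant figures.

1.50 m

Level balance: A dh/dt = 0.0655 − 0.0535 √h. Setting dh/dt = 0:
Q_in = 0.0535 √h_ss ⇒ √h_ss = 0.0655/0.0535 = 1.2243.
h_ss = 1.2243² = 1.4989 m. (Since h₀ = 2.41 m > h_ss, the level will fall toward this value.)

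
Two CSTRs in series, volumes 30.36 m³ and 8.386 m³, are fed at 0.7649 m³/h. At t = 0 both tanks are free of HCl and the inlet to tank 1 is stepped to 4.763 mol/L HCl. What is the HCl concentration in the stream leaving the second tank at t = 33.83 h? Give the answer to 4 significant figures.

2.040 mol/L

Each tank obeys Vᵢ dCᵢ/dt = Q(Cᵢ₋₁ − Cᵢ), so τᵢ = Vᵢ/Q.
τ₁ = 30.36/0.7649 = 39.6915 h; τ₂ = 8.386/0.7649 = 10.9635 h.
Solving the cascade with C₁(0)=C₂(0)=0 gives C₂(t) = C_in[1 − (τ₁ e^(−t/τ₁) − τ₂ e^(−t/τ₂))/(τ₁ − τ₂)].
At t = 33.83: e^(−t/τ₁) = 0.426423, e^(−t/τ₂) = 0.0456987.
C₂ = 4.763·[1 − (39.6915·0.426423 − 10.9635·0.0456987)/(28.7279)] = 4.763·0.428281 = 2.03990 mol/L.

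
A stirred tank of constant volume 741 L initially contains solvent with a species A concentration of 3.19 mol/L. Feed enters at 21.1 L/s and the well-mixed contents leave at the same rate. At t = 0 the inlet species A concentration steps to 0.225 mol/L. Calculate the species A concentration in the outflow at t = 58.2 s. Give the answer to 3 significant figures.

0.790 mol/L

Transient balance on the dissolved component: V dC/dt = Q(C_in − C).
So dC/dt = (C_in − C)/τ with τ = V/Q = 741/21.1 = 35.118 s.
Solution: C(t) = C_in + (C₀ − C_in) e^(−t/τ).
C(58.2) = 0.225 + (3.19 − 0.225)·e^(−58.2/35.118) = 0.225 + (2.9650)·0.19066 = 0.79032 mol/L.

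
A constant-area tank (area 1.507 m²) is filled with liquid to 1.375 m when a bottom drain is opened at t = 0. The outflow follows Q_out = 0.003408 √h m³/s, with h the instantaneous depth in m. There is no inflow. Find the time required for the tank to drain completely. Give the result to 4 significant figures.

With no inflow, A dh/dt = −0.003408 √h.
This is separable: 2 d(√h)/dt = −0.003408/A, so √h = √h₀ − (0.003408/(2A)) t.
Set h = 0: 2√h₀ = (0.003408/A) t_empty ⇒ t_empty = 2A√h₀/0.003408.
t_empty = 2·1.507·√1.375/0.003408 = 3.01400·1.17260/0.003408 = 1037.04 s.

1037 s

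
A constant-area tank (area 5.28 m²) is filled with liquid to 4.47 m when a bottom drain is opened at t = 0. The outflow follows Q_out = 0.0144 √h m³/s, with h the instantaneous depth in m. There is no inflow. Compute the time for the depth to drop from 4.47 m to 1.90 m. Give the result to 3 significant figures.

With no inflow, A dh/dt = −0.0144 √h.
Separate and integrate: 2(√h − √h₀) = −(0.0144/A) t.
t = 2A(√h₀ − √h)/0.0144 = 2·5.28·(√4.47 − √1.90)/0.0144
  = 10.560 × (2.1142 − 1.3784) / 0.0144 = 539.61 s.

540 s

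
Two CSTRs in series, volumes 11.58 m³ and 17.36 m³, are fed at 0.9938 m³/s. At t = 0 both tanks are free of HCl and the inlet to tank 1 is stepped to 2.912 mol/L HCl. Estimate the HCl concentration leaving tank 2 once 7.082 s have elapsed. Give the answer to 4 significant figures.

0.2580 mol/L

Species balance on tank i: dCᵢ/dt = (Cᵢ₋₁ − Cᵢ)/τᵢ with τᵢ = Vᵢ/Q.
τ₁ = 11.58/0.9938 = 11.6522 s; τ₂ = 17.36/0.9938 = 17.4683 s.
Tank 1: C₁ = C_in(1 − e^(−t/τ₁)). Tank 2 (τ₁ ≠ τ₂): C₂ = C_in[1 − (τ₁ e^(−t/τ₁) − τ₂ e^(−t/τ₂))/(τ₁ − τ₂)].
At t = 7.082: e^(−t/τ₁) = 0.544558, e^(−t/τ₂) = 0.666697.
C₂ = 2.912·[1 − (11.6522·0.544558 − 17.4683·0.666697)/(-5.81606)] = 2.912·0.0886042 = 0.258015 mol/L.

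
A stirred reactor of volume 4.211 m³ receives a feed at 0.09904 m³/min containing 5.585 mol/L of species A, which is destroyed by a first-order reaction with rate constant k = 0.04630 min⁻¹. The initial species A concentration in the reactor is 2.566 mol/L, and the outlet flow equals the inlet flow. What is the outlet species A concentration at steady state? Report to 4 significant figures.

1.881 mol/L

Species balance: V dC/dt = Q C_in − Q C − k V C.
Steady state (dC/dt = 0): C_ss = Q C_in/(Q + kV) = C_in/(1 + kV/Q).
C_ss = 0.09904·5.585/(0.09904 + 0.04630·4.211) = 0.553138/0.294009 = 1.88136 mol/L.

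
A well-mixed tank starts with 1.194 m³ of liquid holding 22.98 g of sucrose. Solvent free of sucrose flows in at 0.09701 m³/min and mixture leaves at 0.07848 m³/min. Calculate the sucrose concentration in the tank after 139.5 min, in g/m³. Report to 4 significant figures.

0.04622 g/m³

Let m(t) be the amount of sucrose. Volume: V(t) = V₀ + (Q_in − Q_out) t = 1.194 + 0.0185300 t; V(139.5) = 3.77894 m³.
Solute balance: dm/dt = 0 − Q_out C = −Q_out m/V(t).
Separate: dm/m = −Q_out dt/V(t) ⇒ ln(m/m₀) = −(Q_out/(Q_in−Q_out)) ln(V/V₀).
m = m₀ (V₀/V)^(Q_out/(Q_in−Q_out)) = 22.98 × (1.194/3.77894)^(4.23529) = 0.174645 g.
C = m/V = 0.174645/3.77894 = 0.0462155 g/m³.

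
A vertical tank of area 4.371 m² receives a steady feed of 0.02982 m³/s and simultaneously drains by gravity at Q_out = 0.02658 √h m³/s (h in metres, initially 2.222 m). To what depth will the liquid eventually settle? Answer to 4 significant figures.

1.259 m

Unsteady balance on liquid volume: A dh/dt = Q_in − 0.02658 √h. At steady state dh/dt = 0:
Q_in = 0.02658 √h_ss ⇒ √h_ss = 0.02982/0.02658 = 1.12190.
h_ss = 1.12190² = 1.25865 m. (Since h₀ = 2.222 m > h_ss, the level will fall toward this value.)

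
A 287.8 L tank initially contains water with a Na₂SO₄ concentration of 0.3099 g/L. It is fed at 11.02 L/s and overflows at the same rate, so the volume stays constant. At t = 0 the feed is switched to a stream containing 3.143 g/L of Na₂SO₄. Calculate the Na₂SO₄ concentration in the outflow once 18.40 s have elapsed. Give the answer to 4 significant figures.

Species balance on the tank: V dC/dt = Q(C_in − C).
So dC/dt = (C_in − C)/τ with τ = V/Q = 287.8/11.02 = 26.1162 s.
C approaches C_in exponentially: C(t) = C_in + (C₀ − C_in) e^(−t/τ).
C(18.40) = 3.143 + (0.3099 − 3.143)·e^(−18.40/26.1162) = 3.143 + (-2.83310)·0.494334 = 1.74250 g/L.

1.743 g/L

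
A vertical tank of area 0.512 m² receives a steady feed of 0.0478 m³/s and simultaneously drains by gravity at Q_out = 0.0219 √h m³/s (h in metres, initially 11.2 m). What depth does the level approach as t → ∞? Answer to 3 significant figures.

A dh/dt = Q_in − 0.0219 √h. Steady state requires inflow = outflow:
Q_in = 0.0219 √h_ss ⇒ √h_ss = 0.0478/0.0219 = 2.1826.
h_ss = 2.1826² = 4.7640 m. (Since h₀ = 11.2 m > h_ss, the level will fall toward this value.)

4.76 m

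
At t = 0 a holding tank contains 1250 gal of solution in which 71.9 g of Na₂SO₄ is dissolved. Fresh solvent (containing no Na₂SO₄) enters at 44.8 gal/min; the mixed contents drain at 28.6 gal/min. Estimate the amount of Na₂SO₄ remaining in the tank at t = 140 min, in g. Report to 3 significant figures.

Let m(t) be the amount of Na₂SO₄. Volume: V(t) = V₀ + (Q_in − Q_out) t = 1250 + 16.200 t; V(140) = 3518.0 gal.
Solute balance: dm/dt = 0 − Q_out C = −Q_out m/V(t).
Separate: dm/m = −Q_out dt/V(t) ⇒ ln(m/m₀) = −(Q_out/(Q_in−Q_out)) ln(V/V₀).
m = m₀ (V₀/V)^(Q_out/(Q_in−Q_out)) = 71.9 × (1250/3518.0)^(1.7654) = 11.571 g.

11.6 g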